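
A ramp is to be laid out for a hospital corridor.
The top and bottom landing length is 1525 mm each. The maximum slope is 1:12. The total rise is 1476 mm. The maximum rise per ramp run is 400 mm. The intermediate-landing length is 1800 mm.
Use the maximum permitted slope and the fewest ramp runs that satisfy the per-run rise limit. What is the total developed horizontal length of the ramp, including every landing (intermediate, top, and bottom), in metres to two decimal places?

26.16 m

1476 / 400 = 3.69, so 4 ramp runs are needed. That means 3 intermediate landings.
Ramp run (horizontal) at 1:12: 1476 × 12 = 17712 mm.
3 intermediate landings contribute 3 × 1800 = 5400 mm.
Top and bottom landings: 2 × 1525 = 3050 mm.
Total = 17712 + 5400 + 3050 = 26162 mm.
= 26.16 m.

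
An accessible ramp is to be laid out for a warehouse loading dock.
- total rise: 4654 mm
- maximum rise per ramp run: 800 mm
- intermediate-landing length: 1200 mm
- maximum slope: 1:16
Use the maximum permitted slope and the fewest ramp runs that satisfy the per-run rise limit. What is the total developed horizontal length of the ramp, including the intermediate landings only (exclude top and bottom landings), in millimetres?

80464 mm

⌈4654/800⌉ = 6 ramp runs. That means 5 intermediate landings.
Horizontal run for 4654 mm of rise at 1:16 is 4654 × 16 = 74464 mm.
Intermediate landings: 5 × 1200 = 6000 mm.
Developed length = 74464 + 6000 = 80464 mm.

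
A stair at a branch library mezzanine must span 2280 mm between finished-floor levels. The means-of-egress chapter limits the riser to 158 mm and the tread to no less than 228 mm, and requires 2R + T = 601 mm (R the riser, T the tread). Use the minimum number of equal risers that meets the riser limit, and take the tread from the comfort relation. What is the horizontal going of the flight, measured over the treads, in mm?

4158 mm

2280 / 158 = 14.43, so 15 risers are needed.
Riser R = 2280 / 15 = 152 mm, within the 158 mm limit.
From 2R + T = 601: T = 601 − 304 = 297 mm.
Treads = 15 − 1 = 14; going = 14 × 297 = 4158 mm.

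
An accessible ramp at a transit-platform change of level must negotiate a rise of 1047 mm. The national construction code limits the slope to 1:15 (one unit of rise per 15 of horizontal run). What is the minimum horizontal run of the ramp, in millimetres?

Run = rise × 15 = 1047 × 15 = 15705 mm.

15705 mm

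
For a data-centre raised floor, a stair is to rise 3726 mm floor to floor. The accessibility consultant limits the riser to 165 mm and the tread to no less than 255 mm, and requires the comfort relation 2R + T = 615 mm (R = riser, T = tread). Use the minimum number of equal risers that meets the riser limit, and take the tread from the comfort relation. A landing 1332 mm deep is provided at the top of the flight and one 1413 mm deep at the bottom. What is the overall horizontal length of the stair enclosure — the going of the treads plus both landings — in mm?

3726 / 165 = 22.58, so 23 risers are needed.
Each riser is 3726/23 = 162 mm (≤ 165 mm).
Tread T = 615 − 2 × 162 = 291 mm (≥ 255 mm).
Treads = 23 − 1 = 22; going = 22 × 291 = 6402 mm.
Enclosure = 6402 + 1332 + 1413 = 9147 mm.

9147 mm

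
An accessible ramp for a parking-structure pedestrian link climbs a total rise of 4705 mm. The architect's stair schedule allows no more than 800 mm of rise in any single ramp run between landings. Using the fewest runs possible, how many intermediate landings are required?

5 intermediate landings

⌈4705/800⌉ = 6 ramp runs.
6 runs are separated by 5 intermediate landings.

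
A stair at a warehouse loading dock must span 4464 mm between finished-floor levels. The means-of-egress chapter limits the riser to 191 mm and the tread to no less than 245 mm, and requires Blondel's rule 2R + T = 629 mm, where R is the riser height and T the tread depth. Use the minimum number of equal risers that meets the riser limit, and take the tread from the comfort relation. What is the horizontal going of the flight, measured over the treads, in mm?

5911 mm

At most 191 each: 4464/191 = 23.37, giving 24 risers.
R = 4464 ÷ 24 = 186 mm.
T = 629 − 2·186 = 257 mm, which satisfies the 245 mm minimum.
24 risers give 23 treads; going = 23 × 257 = 5911 mm.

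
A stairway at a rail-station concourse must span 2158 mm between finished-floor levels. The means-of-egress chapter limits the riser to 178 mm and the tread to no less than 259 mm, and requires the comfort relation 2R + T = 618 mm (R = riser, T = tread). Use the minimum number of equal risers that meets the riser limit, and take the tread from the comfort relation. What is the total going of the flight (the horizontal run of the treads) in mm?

3432 mm

At most 178 each: 2158/178 = 12.12, giving 13 risers.
Riser R = 2158 / 13 = 166 mm, within the 178 mm limit.
From 2R + T = 618: T = 618 − 332 = 286 mm.
Treads = 13 − 1 = 12; going = 12 × 286 = 3432 mm.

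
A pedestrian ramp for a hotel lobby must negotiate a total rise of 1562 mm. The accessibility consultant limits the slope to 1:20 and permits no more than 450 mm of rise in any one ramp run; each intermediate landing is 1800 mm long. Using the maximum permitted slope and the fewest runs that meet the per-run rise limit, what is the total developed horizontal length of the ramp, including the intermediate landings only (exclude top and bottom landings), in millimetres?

36640 mm

1562 / 450 = 3.471 → round up to 4 ramp runs. That means 3 intermediate landings.
Horizontal run for 1562 mm of rise at 1:20 is 1562 × 20 = 31240 mm.
3 intermediate landings contribute 3 × 1800 = 5400 mm.
Total developed length = 31240 + 5400 = 36640 mm.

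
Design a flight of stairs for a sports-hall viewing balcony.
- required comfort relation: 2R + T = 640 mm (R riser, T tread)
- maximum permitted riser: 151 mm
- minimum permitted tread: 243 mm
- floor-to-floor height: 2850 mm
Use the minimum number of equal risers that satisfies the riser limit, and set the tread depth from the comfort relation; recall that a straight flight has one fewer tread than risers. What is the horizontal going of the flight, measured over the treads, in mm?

2850 / 151 = 18.87, so 19 risers are needed.
R = 2850 ÷ 19 = 150 mm.
From 2R + T = 640: T = 640 − 300 = 340 mm.
Going = (19 − 1) × 340 = 6120 mm.

6120 mm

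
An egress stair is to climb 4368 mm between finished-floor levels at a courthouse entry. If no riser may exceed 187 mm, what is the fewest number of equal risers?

24 risers

4368 / 187 = 23.358 → round up to 24 risers.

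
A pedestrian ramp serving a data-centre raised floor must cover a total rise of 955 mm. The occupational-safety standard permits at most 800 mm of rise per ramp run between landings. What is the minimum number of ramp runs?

⌈955/800⌉ = 2 ramp runs.

2 runs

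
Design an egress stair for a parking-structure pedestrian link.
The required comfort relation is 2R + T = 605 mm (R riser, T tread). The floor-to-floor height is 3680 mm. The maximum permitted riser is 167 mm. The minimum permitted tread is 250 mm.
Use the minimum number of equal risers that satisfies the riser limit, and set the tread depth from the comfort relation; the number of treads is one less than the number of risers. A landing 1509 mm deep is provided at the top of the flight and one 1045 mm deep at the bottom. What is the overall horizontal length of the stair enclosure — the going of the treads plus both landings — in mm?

⌈3680/167⌉ = 23 risers.
Riser R = 3680 / 23 = 160 mm, within the 167 mm limit.
From 2R + T = 605: T = 605 − 320 = 285 mm.
23 risers give 22 treads; going = 22 × 285 = 6270 mm.
Add landings: 6270 + 1509 + 1045 = 8824 mm.

8824 mm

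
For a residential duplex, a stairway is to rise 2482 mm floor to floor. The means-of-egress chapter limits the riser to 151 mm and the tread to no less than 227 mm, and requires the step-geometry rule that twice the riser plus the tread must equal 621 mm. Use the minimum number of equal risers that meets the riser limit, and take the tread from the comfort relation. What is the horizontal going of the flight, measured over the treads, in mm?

5264 mm

2482 / 151 = 16.44, so 17 risers are needed.
R = 2482 ÷ 17 = 146 mm.
Tread T = 621 − 2 × 146 = 329 mm (≥ 227 mm).
17 risers give 16 treads; going = 16 × 329 = 5264 mm.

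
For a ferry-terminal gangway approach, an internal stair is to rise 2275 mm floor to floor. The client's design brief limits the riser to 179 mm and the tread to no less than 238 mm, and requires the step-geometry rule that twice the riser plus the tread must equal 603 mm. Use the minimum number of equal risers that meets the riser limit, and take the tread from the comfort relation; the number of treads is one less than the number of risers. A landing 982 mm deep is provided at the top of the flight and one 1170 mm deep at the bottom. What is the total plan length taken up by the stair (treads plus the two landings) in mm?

5188 mm

2275 / 179 = 12.709 → round up to 13 risers.
Each riser is 2275/13 = 175 mm (≤ 179 mm).
T = 603 − 2·175 = 253 mm, which satisfies the 238 mm minimum.
13 risers give 12 treads; going = 12 × 253 = 3036 mm.
Enclosure = 3036 + 982 + 1170 = 5188 mm.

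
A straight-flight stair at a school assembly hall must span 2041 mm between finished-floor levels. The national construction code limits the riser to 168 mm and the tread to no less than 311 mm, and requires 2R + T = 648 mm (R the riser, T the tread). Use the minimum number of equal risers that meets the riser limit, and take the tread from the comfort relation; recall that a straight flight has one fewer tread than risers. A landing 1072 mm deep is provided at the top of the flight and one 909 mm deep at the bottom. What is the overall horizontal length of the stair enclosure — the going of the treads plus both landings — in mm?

⌈2041/168⌉ = 13 risers.
Each riser is 2041/13 = 157 mm (≤ 168 mm).
From 2R + T = 648: T = 648 − 314 = 334 mm.
Going = (13 − 1) × 334 = 4008 mm.
Add landings: 4008 + 1072 + 909 = 5989 mm.

5989 mm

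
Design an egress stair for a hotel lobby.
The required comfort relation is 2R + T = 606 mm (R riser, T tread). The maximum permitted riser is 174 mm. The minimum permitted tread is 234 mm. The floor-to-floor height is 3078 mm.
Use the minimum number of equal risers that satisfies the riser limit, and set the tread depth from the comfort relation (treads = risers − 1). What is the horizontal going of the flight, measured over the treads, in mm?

⌈3078/174⌉ = 18 risers.
Each riser is 3078/18 = 171 mm (≤ 174 mm).
T = 606 − 2·171 = 264 mm, which satisfies the 234 mm minimum.
Going = (18 − 1) × 264 = 4488 mm.

4488 mm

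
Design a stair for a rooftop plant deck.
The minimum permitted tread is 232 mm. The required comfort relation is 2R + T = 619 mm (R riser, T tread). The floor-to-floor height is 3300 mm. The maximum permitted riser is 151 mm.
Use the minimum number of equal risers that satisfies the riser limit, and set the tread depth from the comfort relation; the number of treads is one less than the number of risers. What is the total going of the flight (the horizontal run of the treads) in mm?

6699 mm

At most 151 each: 3300/151 = 21.85, giving 22 risers.
Each riser is 3300/22 = 150 mm (≤ 151 mm).
T = 619 − 2·150 = 319 mm, which satisfies the 232 mm minimum.
22 risers give 21 treads; going = 21 × 319 = 6699 mm.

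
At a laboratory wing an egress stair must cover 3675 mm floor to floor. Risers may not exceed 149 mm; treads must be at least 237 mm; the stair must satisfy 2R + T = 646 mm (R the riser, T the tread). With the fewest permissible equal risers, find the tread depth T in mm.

3675 / 149 = 24.66, so 25 risers are needed.
Riser R = 3675 / 25 = 147 mm, within the 149 mm limit.
T = 646 − 2·147 = 352 mm, which satisfies the 237 mm minimum.

352 mm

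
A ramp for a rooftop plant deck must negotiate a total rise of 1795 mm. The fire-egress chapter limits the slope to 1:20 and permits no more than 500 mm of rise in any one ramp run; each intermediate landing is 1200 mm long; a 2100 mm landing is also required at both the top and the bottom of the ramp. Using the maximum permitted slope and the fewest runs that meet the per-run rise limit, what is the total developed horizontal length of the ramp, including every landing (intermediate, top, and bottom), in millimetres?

1795 / 500 = 3.590 → round up to 4 ramp runs. That means 3 intermediate landings.
Ramp run (horizontal) at 1:20: 1795 × 20 = 35900 mm.
3 intermediate landings contribute 3 × 1200 = 3600 mm.
Top and bottom landings: 2 × 2100 = 4200 mm.
Total = 35900 + 3600 + 4200 = 43700 mm.

43700 mm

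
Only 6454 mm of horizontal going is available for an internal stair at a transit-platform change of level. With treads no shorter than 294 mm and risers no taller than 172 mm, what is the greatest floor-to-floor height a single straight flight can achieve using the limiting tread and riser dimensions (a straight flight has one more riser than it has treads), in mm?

3784 mm

6454 / 294 = 21.95, so 21 treads fit.
Risers = treads + 1 = 22.
Maximum height = 22 × 172 = 3784 mm.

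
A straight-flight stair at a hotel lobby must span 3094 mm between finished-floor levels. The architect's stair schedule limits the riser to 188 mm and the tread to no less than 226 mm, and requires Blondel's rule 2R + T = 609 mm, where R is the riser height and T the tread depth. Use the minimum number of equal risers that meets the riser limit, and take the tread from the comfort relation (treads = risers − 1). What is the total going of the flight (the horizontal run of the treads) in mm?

3920 mm

⌈3094/188⌉ = 17 risers.
Riser R = 3094 / 17 = 182 mm, within the 188 mm limit.
T = 609 − 2·182 = 245 mm, which satisfies the 226 mm minimum.
Going = (17 − 1) × 245 = 3920 mm.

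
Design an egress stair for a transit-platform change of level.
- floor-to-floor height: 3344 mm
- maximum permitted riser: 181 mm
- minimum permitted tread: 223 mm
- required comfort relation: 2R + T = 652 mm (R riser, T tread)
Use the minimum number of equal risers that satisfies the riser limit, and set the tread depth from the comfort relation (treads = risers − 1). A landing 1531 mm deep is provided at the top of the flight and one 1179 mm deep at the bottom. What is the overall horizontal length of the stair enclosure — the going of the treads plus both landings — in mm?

3344 / 181 = 18.48, so 19 risers are needed.
Riser R = 3344 / 19 = 176 mm, within the 181 mm limit.
From 2R + T = 652: T = 652 − 352 = 300 mm.
Treads = 19 − 1 = 18; going = 18 × 300 = 5400 mm.
Add landings: 5400 + 1531 + 1179 = 8110 mm.

8110 mm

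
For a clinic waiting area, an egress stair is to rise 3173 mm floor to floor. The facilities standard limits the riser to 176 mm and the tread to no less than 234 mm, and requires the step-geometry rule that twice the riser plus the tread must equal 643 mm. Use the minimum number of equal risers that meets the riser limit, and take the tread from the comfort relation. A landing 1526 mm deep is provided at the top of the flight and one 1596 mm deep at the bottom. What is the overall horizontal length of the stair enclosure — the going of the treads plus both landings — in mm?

⌈3173/176⌉ = 19 risers.
Riser R = 3173 / 19 = 167 mm, within the 176 mm limit.
Tread T = 643 − 2 × 167 = 309 mm (≥ 234 mm).
Treads = 19 − 1 = 18; going = 18 × 309 = 5562 mm.
Enclosure = 5562 + 1526 + 1596 = 8684 mm.

8684 mm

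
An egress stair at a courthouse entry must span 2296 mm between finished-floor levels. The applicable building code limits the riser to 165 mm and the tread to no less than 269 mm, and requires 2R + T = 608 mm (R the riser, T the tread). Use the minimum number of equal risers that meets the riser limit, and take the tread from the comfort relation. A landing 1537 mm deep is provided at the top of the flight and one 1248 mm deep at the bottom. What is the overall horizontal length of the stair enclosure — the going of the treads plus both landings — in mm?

6425 mm

2296 / 165 = 13.915 → round up to 14 risers.
Riser R = 2296 / 14 = 164 mm, within the 165 mm limit.
Tread T = 608 − 2 × 164 = 280 mm (≥ 269 mm).
14 risers give 13 treads; going = 13 × 280 = 3640 mm.
Add landings: 3640 + 1537 + 1248 = 6425 mm.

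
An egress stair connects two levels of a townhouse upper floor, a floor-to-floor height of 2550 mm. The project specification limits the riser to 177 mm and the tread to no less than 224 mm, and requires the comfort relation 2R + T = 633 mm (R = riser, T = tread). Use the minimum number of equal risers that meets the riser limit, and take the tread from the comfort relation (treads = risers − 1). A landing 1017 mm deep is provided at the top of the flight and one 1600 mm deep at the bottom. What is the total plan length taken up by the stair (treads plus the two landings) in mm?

2550 / 177 = 14.407 → round up to 15 risers.
R = 2550 ÷ 15 = 170 mm.
T = 633 − 2·170 = 293 mm, which satisfies the 224 mm minimum.
Going = (15 − 1) × 293 = 4102 mm.
Add landings: 4102 + 1017 + 1600 = 6719 mm.

6719 mm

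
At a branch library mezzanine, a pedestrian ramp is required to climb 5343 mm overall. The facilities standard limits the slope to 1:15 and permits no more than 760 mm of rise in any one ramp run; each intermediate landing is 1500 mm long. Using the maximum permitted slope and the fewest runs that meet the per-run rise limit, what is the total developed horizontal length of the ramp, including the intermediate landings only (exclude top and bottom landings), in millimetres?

5343 / 760 = 7.030 → round up to 8 ramp runs. That means 7 intermediate landings.
Ramp run (horizontal) at 1:15: 5343 × 15 = 80145 mm.
Intermediate landings: 7 × 1500 = 10500 mm.
Total developed length = 80145 + 10500 = 90645 mm.

90645 mm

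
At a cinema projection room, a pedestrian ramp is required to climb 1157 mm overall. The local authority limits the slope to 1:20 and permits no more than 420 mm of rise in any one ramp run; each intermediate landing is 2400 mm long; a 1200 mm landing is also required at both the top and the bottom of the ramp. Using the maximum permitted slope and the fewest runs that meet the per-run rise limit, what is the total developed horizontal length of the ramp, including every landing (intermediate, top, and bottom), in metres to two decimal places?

1157 / 420 = 2.755 → round up to 3 ramp runs. That means 2 intermediate landings.
Ramp run (horizontal) at 1:20: 1157 × 20 = 23140 mm.
2 intermediate landings contribute 2 × 2400 = 4800 mm.
Top and bottom landings: 2 × 1200 = 2400 mm.
Total = 23140 + 4800 + 2400 = 30340 mm.
= 30.34 m.

30.34 m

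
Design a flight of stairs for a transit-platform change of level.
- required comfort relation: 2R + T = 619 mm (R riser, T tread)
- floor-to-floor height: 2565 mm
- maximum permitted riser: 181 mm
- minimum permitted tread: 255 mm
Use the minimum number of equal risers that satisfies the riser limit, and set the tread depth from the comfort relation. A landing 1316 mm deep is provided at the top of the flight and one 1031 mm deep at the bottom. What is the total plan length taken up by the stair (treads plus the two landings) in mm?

2565 / 181 = 14.171 → round up to 15 risers.
R = 2565 ÷ 15 = 171 mm.
Tread T = 619 − 2 × 171 = 277 mm (≥ 255 mm).
Treads = 15 − 1 = 14; going = 14 × 277 = 3878 mm.
Add landings: 3878 + 1316 + 1031 = 6225 mm.

6225 mm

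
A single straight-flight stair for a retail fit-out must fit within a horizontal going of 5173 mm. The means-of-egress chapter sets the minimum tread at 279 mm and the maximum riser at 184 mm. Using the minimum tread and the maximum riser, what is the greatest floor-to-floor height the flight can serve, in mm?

3496 mm

Treads that fit: ⌊5173 / 279⌋ = 18.
Risers = treads + 1 = 19.
Maximum height = 19 × 184 = 3496 mm.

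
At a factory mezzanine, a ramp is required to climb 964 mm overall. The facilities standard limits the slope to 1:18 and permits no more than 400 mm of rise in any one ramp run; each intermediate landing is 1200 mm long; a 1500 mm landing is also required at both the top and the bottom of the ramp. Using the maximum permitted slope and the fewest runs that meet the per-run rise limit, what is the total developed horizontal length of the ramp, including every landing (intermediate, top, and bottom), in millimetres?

964 / 400 = 2.41, so 3 ramp runs are needed. That means 2 intermediate landings.
Horizontal run for 964 mm of rise at 1:18 is 964 × 18 = 17352 mm.
2 intermediate landings contribute 2 × 1200 = 2400 mm.
Top and bottom landings: 2 × 1500 = 3000 mm.
Total = 17352 + 2400 + 3000 = 22752 mm.

22752 mm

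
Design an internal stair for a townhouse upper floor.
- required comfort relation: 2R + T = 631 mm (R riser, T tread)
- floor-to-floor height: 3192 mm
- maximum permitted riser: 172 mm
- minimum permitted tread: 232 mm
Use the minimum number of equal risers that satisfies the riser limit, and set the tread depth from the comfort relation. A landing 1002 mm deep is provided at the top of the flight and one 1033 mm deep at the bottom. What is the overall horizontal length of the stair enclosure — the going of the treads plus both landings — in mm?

⌈3192/172⌉ = 19 risers.
Each riser is 3192/19 = 168 mm (≤ 172 mm).
From 2R + T = 631: T = 631 − 336 = 295 mm.
Going = (19 − 1) × 295 = 5310 mm.
Enclosure = 5310 + 1002 + 1033 = 7345 mm.

7345 mm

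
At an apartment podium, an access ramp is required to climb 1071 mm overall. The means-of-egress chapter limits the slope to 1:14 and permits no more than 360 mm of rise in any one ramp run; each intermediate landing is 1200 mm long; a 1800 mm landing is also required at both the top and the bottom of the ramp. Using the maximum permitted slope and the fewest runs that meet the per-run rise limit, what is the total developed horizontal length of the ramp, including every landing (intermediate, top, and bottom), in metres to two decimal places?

20.99 m

1071 / 360 = 2.98, so 3 ramp runs are needed. That means 2 intermediate landings.
Horizontal run for 1071 mm of rise at 1:14 is 1071 × 14 = 14994 mm.
2 intermediate landings contribute 2 × 1200 = 2400 mm.
Top and bottom landings: 2 × 1800 = 3600 mm.
Total = 14994 + 2400 + 3600 = 20994 mm.
= 20.99 m.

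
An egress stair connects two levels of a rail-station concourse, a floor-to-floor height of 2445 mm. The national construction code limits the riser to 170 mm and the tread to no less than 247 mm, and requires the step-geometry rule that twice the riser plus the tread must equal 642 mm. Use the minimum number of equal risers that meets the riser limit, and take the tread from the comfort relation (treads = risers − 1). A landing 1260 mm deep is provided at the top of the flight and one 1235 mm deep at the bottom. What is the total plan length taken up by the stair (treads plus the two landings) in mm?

6919 mm

2445 / 170 = 14.38, so 15 risers are needed.
R = 2445 ÷ 15 = 163 mm.
Tread T = 642 − 2 × 163 = 316 mm (≥ 247 mm).
Going = (15 − 1) × 316 = 4424 mm.
Enclosure = 4424 + 1260 + 1235 = 6919 mm.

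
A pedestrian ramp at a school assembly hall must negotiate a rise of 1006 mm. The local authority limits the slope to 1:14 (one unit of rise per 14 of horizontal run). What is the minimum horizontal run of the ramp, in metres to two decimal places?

14.08 m

At 1:14 the run is 14 × 1006 = 14084 mm.
14084 mm = 14.08 m.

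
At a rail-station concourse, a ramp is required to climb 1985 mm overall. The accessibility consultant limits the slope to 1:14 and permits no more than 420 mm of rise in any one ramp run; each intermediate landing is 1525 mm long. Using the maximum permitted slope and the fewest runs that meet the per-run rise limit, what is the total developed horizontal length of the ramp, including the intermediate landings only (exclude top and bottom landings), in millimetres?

33890 mm

At most 420 each: 1985/420 = 4.73, giving 5 ramp runs. That means 4 intermediate landings.
Ramp run (horizontal) at 1:14: 1985 × 14 = 27790 mm.
4 intermediate landings contribute 4 × 1525 = 6100 mm.
Total developed length = 27790 + 6100 = 33890 mm.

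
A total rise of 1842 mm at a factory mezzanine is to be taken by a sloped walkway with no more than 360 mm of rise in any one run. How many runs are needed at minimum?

6 runs

⌈1842/360⌉ = 6 ramp runs.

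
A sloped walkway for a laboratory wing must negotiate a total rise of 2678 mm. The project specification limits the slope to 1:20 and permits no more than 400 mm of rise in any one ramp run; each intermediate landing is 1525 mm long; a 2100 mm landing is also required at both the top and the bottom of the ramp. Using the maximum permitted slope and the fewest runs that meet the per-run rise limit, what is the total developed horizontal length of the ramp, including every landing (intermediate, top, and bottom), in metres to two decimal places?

66.91 m

⌈2678/400⌉ = 7 ramp runs. That means 6 intermediate landings.
Ramp run (horizontal) at 1:20: 2678 × 20 = 53560 mm.
Intermediate landings: 6 × 1525 = 9150 mm.
Top and bottom landings: 2 × 2100 = 4200 mm.
Total = 53560 + 9150 + 4200 = 66910 mm.
= 66.91 m.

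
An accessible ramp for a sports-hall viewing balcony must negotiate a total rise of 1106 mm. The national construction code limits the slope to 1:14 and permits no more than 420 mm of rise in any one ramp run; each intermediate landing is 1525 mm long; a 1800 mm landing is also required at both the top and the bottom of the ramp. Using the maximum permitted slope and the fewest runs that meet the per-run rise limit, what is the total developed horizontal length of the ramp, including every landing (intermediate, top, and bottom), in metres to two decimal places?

22.13 m

1106 / 420 = 2.63, so 3 ramp runs are needed. That means 2 intermediate landings.
Ramp run (horizontal) at 1:14: 1106 × 14 = 15484 mm.
Intermediate landings: 2 × 1525 = 3050 mm.
Top and bottom landings: 2 × 1800 = 3600 mm.
Total = 15484 + 3050 + 3600 = 22134 mm.
= 22.13 m.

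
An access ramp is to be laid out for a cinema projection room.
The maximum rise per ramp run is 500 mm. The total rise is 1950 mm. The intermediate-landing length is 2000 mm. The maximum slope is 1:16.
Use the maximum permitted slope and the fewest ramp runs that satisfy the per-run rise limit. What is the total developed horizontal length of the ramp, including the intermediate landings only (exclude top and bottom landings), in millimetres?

⌈1950/500⌉ = 4 ramp runs. That means 3 intermediate landings.
Horizontal run for 1950 mm of rise at 1:16 is 1950 × 16 = 31200 mm.
3 intermediate landings contribute 3 × 2000 = 6000 mm.
Developed length = 31200 + 6000 = 37200 mm.

37200 mm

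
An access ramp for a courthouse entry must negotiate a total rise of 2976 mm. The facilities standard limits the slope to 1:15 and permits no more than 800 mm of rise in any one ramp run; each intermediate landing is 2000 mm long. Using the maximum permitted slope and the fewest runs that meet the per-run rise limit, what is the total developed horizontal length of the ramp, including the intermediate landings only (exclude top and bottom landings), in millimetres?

2976 / 800 = 3.72, so 4 ramp runs are needed. That means 3 intermediate landings.
Ramp run (horizontal) at 1:15: 2976 × 15 = 44640 mm.
3 intermediate landings contribute 3 × 2000 = 6000 mm.
Developed length = 44640 + 6000 = 50640 mm.

50640 mm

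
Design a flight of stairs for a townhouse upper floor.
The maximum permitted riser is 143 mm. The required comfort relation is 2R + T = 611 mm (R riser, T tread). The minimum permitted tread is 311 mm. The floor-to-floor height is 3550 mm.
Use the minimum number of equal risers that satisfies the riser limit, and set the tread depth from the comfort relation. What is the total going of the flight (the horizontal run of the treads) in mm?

3550 / 143 = 24.83, so 25 risers are needed.
R = 3550 ÷ 25 = 142 mm.
T = 611 − 2·142 = 327 mm, which satisfies the 311 mm minimum.
25 risers give 24 treads; going = 24 × 327 = 7848 mm.

7848 mm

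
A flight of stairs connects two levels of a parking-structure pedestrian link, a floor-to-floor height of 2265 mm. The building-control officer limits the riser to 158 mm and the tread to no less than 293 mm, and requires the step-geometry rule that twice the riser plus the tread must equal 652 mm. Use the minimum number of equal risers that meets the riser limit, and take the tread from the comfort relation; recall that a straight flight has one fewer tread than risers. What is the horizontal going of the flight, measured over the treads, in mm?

4900 mm

2265 / 158 = 14.34, so 15 risers are needed.
Riser R = 2265 / 15 = 151 mm, within the 158 mm limit.
T = 652 − 2·151 = 350 mm, which satisfies the 293 mm minimum.
Treads = 15 − 1 = 14; going = 14 × 350 = 4900 mm.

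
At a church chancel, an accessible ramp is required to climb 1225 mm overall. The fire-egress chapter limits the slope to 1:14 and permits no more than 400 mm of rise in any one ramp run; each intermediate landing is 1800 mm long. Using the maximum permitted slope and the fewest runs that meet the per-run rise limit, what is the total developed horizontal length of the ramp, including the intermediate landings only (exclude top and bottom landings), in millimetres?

1225 / 400 = 3.062 → round up to 4 ramp runs. That means 3 intermediate landings.
Horizontal run for 1225 mm of rise at 1:14 is 1225 × 14 = 17150 mm.
3 intermediate landings contribute 3 × 1800 = 5400 mm.
Total developed length = 17150 + 5400 = 22550 mm.

22550 mm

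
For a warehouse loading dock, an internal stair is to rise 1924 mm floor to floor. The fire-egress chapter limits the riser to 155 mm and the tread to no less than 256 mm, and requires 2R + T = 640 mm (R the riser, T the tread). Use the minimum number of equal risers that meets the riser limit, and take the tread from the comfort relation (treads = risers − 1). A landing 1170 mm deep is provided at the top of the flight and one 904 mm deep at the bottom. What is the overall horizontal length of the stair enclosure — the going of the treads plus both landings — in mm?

1924 / 155 = 12.41, so 13 risers are needed.
Riser R = 1924 / 13 = 148 mm, within the 155 mm limit.
Tread T = 640 − 2 × 148 = 344 mm (≥ 256 mm).
13 risers give 12 treads; going = 12 × 344 = 4128 mm.
Enclosure = 4128 + 1170 + 904 = 6202 mm.

6202 mm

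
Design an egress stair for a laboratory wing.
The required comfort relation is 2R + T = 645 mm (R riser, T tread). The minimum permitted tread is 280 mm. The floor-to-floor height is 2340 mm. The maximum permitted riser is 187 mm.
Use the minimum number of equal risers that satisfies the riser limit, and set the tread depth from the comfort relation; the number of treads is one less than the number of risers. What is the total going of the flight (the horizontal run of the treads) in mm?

3420 mm

⌈2340/187⌉ = 13 risers.
R = 2340 ÷ 13 = 180 mm.
From 2R + T = 645: T = 645 − 360 = 285 mm.
Treads = 13 − 1 = 12; going = 12 × 285 = 3420 mm.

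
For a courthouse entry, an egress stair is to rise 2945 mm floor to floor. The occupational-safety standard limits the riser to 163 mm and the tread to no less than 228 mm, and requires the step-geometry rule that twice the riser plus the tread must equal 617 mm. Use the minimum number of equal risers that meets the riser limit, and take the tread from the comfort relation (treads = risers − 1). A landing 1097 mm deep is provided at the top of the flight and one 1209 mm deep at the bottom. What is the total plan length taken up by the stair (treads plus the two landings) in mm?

At most 163 each: 2945/163 = 18.07, giving 19 risers.
Riser R = 2945 / 19 = 155 mm, within the 163 mm limit.
T = 617 − 2·155 = 307 mm, which satisfies the 228 mm minimum.
Treads = 19 − 1 = 18; going = 18 × 307 = 5526 mm.
Add landings: 5526 + 1097 + 1209 = 7832 mm.

7832 mm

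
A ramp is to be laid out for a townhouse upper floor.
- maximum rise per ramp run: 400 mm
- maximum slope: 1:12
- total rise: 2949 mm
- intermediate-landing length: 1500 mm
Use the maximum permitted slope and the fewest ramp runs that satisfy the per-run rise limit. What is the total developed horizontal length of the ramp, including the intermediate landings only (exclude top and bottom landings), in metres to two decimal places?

2949 / 400 = 7.372 → round up to 8 ramp runs. That means 7 intermediate landings.
Ramp run (horizontal) at 1:12: 2949 × 12 = 35388 mm.
7 intermediate landings contribute 7 × 1500 = 10500 mm.
Developed length = 35388 + 10500 = 45888 mm.
= 45.89 m.

45.89 m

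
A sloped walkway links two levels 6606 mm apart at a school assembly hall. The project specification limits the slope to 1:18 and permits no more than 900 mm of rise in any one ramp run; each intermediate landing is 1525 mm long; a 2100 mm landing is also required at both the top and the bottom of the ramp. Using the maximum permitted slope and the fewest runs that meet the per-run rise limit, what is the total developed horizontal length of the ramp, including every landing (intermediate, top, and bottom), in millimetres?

6606 / 900 = 7.340 → round up to 8 ramp runs. That means 7 intermediate landings.
Horizontal run for 6606 mm of rise at 1:18 is 6606 × 18 = 118908 mm.
Intermediate landings: 7 × 1525 = 10675 mm.
Top and bottom landings: 2 × 2100 = 4200 mm.
Total = 118908 + 10675 + 4200 = 133783 mm.

133783 mm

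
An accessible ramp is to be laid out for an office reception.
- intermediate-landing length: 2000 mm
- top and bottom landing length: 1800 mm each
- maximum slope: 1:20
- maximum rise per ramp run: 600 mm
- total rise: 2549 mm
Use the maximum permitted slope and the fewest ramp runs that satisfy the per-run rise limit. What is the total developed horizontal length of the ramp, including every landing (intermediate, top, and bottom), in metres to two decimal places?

⌈2549/600⌉ = 5 ramp runs. That means 4 intermediate landings.
Ramp run (horizontal) at 1:20: 2549 × 20 = 50980 mm.
Intermediate landings: 4 × 2000 = 8000 mm.
Top and bottom landings: 2 × 1800 = 3600 mm.
Total = 50980 + 8000 + 3600 = 62580 mm.
= 62.58 m.

62.58 m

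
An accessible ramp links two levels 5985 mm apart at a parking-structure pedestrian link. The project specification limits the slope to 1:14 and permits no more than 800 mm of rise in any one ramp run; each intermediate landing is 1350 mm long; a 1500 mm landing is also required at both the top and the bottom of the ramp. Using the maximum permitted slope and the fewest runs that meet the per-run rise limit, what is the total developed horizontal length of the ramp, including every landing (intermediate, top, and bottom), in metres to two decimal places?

At most 800 each: 5985/800 = 7.48, giving 8 ramp runs. That means 7 intermediate landings.
Ramp run (horizontal) at 1:14: 5985 × 14 = 83790 mm.
Intermediate landings: 7 × 1350 = 9450 mm.
Top and bottom landings: 2 × 1500 = 3000 mm.
Total = 83790 + 9450 + 3000 = 96240 mm.
= 96.24 m.

96.24 m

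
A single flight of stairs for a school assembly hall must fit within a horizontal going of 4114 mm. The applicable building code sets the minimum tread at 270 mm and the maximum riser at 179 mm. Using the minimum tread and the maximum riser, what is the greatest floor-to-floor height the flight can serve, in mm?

4114 / 270 = 15.24, so 15 treads fit.
Risers = treads + 1 = 16.
Maximum height = 16 × 179 = 2864 mm.

2864 mm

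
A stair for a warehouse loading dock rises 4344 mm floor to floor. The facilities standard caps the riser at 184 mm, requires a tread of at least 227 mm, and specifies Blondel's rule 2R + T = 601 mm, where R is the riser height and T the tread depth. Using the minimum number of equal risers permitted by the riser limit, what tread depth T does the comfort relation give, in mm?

4344 / 184 = 23.609 → round up to 24 risers.
R = 4344 ÷ 24 = 181 mm.
Tread T = 601 − 2 × 181 = 239 mm (≥ 227 mm).

239 mm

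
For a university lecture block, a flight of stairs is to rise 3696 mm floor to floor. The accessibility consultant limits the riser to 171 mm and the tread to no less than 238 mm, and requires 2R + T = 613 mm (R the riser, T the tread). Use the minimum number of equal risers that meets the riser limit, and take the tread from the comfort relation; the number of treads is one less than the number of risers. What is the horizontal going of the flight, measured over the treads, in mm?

3696 / 171 = 21.61, so 22 risers are needed.
Riser R = 3696 / 22 = 168 mm, within the 171 mm limit.
T = 613 − 2·168 = 277 mm, which satisfies the 238 mm minimum.
Going = (22 − 1) × 277 = 5817 mm.

5817 mm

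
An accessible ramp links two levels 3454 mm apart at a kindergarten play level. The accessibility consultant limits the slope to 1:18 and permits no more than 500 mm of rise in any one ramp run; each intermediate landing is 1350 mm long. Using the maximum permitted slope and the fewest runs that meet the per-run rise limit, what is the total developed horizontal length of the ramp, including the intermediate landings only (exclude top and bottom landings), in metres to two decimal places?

3454 / 500 = 6.908 → round up to 7 ramp runs. That means 6 intermediate landings.
Horizontal run for 3454 mm of rise at 1:18 is 3454 × 18 = 62172 mm.
6 intermediate landings contribute 6 × 1350 = 8100 mm.
Total developed length = 62172 + 8100 = 70272 mm.
= 70.27 m.

70.27 m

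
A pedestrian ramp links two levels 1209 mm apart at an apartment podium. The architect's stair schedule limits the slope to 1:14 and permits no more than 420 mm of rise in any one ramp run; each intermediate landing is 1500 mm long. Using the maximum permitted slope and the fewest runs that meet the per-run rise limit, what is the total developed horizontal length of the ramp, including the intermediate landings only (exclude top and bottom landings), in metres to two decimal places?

19.93 m

1209 / 420 = 2.88, so 3 ramp runs are needed. That means 2 intermediate landings.
Horizontal run for 1209 mm of rise at 1:14 is 1209 × 14 = 16926 mm.
2 intermediate landings contribute 2 × 1500 = 3000 mm.
Total developed length = 16926 + 3000 = 19926 mm.
= 19.93 m.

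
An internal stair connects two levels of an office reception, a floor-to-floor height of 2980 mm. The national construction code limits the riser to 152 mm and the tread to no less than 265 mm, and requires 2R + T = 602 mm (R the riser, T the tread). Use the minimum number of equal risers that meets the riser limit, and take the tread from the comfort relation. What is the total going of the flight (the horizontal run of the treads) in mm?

2980 / 152 = 19.61, so 20 risers are needed.
R = 2980 ÷ 20 = 149 mm.
Tread T = 602 − 2 × 149 = 304 mm (≥ 265 mm).
Going = (20 − 1) × 304 = 5776 mm.

5776 mm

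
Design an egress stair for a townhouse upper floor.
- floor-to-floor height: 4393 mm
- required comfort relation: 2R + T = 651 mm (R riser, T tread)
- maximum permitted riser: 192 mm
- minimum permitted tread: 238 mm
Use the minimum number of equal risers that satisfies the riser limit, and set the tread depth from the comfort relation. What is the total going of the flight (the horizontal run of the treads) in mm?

4393 / 192 = 22.88, so 23 risers are needed.
Each riser is 4393/23 = 191 mm (≤ 192 mm).
Tread T = 651 − 2 × 191 = 269 mm (≥ 238 mm).
Treads = 23 − 1 = 22; going = 22 × 269 = 5918 mm.

5918 mm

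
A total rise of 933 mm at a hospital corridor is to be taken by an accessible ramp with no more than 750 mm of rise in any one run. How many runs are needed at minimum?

At most 750 each: 933/750 = 1.24, giving 2 ramp runs.

2 runs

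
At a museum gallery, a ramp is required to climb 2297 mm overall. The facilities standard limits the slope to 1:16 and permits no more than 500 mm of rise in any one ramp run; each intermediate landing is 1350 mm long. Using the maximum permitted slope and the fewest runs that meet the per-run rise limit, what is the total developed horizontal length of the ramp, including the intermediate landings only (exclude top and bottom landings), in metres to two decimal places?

2297 / 500 = 4.59, so 5 ramp runs are needed. That means 4 intermediate landings.
Ramp run (horizontal) at 1:16: 2297 × 16 = 36752 mm.
4 intermediate landings contribute 4 × 1350 = 5400 mm.
Total developed length = 36752 + 5400 = 42152 mm.
= 42.15 m.

42.15 m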